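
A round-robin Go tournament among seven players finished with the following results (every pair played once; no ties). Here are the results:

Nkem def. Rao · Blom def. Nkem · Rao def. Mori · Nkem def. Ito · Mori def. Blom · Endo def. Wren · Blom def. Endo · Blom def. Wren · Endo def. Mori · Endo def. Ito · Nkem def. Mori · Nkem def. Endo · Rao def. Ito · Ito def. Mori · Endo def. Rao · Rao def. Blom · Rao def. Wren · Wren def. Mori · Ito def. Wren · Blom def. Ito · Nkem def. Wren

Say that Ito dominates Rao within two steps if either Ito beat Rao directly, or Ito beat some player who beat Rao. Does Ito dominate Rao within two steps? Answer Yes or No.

No

Ito did not beat Rao directly.
Ito beat Wren, Mori, but each of them lost to Rao. No two-step path.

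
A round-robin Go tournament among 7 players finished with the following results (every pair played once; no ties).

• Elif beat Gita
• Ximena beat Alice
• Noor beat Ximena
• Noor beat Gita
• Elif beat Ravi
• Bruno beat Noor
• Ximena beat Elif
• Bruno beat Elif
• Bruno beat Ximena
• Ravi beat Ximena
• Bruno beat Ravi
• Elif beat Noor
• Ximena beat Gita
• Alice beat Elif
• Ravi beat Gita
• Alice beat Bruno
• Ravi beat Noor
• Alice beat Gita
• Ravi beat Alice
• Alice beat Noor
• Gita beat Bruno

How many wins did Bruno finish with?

Bruno's results: beat Ximena, Elif, Ravi, Noor; lost to Gita, Alice.
That is 4 wins.

4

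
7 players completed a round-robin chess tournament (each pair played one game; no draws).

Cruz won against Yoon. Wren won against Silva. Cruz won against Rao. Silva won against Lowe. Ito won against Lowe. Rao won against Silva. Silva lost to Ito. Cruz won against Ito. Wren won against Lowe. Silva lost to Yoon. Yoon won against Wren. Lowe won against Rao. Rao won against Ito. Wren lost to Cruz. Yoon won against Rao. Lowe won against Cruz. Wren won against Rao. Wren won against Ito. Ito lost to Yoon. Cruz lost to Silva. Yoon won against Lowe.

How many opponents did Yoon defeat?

Yoon's results: beat Silva, Ito, Rao, Wren, Lowe; lost to Cruz.
That is 5 wins.

5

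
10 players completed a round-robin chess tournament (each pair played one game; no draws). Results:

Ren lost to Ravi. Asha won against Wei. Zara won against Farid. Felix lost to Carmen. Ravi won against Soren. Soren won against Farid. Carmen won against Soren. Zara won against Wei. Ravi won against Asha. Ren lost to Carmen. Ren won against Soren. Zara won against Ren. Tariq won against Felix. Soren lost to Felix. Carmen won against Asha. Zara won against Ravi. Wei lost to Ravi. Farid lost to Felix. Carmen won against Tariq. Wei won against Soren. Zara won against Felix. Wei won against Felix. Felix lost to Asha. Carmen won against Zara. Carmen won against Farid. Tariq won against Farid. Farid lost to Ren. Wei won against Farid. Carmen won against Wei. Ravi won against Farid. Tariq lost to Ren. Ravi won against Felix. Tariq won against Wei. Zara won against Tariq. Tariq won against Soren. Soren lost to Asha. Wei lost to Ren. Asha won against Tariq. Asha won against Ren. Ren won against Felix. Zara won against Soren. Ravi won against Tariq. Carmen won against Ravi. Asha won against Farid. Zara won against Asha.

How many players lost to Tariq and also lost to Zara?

Tariq beat: Wei, Felix, Soren, Farid.
Zara beat: Tariq, Asha, Wei, Felix, Ren, Soren, Farid, Ravi.
Both beat: Wei, Felix, Soren, Farid — 4.

4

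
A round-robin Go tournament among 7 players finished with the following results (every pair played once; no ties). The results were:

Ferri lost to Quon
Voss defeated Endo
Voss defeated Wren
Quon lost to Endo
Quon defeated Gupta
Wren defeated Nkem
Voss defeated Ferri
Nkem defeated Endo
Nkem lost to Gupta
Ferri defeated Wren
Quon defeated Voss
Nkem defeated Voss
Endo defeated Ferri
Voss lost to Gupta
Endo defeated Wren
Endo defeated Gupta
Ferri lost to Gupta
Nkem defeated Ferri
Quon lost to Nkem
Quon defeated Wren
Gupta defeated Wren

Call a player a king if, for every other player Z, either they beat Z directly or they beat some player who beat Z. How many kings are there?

Voss reaches everyone (king).
Wren cannot reach Gupta in two steps.
Ferri cannot reach Voss, Endo, Gupta, Quon in two steps.
Endo reaches everyone (king).
Nkem reaches everyone (king).
Gupta reaches everyone (king).
Quon reaches everyone (king).
Kings: Voss, Endo, Nkem, Gupta, Quon — 5.

5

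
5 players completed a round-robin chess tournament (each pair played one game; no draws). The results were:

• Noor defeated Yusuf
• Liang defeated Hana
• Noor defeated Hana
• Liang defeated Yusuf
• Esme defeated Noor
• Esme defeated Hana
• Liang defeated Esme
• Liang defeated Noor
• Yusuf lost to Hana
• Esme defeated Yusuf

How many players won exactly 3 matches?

1

Win totals: Noor 2, Hana 1, Esme 3, Liang 4, Yusuf 0.
Exactly 3: Esme — 1 player.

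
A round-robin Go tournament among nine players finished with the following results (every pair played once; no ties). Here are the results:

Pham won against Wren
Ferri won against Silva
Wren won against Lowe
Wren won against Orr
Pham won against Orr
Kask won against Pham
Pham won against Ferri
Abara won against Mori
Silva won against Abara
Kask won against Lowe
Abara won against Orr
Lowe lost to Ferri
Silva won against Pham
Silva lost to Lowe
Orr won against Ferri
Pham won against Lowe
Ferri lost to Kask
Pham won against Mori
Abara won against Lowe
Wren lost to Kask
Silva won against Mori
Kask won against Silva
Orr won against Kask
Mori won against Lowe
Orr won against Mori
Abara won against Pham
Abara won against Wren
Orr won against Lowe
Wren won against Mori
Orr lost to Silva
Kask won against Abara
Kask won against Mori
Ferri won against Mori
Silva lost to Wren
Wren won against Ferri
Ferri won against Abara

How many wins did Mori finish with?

Mori's results: beat Lowe; lost to Ferri, Silva, Wren, Orr, Pham, Abara, Kask.
That is 1 win.

1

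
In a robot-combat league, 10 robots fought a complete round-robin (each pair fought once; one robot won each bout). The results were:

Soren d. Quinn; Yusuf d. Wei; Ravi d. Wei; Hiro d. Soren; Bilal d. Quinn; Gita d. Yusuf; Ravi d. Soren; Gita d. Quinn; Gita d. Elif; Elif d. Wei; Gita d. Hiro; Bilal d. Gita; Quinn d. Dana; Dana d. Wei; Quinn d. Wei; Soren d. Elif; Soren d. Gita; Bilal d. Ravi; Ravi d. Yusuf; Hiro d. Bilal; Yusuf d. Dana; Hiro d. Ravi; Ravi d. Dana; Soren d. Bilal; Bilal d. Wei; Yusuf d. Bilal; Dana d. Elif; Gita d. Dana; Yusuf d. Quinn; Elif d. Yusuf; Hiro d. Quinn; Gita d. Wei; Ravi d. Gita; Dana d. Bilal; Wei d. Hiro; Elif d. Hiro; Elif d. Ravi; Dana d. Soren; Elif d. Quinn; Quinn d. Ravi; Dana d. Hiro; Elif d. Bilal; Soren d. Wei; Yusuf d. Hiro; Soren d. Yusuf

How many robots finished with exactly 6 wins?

Win totals: Yusuf 5, Wei 1, Bilal 4, Hiro 4, Soren 6, Dana 5, Elif 6, Quinn 3, Ravi 5, Gita 6.
Exactly 6: Soren, Elif, Gita — 3 robots.

3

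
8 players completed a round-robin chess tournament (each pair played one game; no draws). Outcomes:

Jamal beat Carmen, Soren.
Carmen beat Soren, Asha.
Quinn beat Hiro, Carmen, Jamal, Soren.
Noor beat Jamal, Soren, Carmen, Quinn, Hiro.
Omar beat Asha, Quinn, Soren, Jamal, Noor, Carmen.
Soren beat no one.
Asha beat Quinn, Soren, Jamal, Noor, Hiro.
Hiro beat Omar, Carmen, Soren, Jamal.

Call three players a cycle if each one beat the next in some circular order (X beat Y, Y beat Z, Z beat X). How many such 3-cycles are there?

7

Win totals: Carmen 2, Quinn 4, Asha 5, Jamal 2, Omar 6, Hiro 4, Soren 0, Noor 5.
A player with w wins dominates both others in C(w,2) triples; summing gives 1 + 6 + 10 + 1 + 15 + 6 + 0 + 10 = 49 transitive triples.
Total triples C(8,3) = 56, so cyclic triples = 56 − 49 = 7.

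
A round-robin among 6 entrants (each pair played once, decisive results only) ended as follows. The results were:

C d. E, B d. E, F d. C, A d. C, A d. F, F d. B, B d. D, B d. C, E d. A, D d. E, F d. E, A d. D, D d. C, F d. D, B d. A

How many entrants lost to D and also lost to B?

2

D beat: C, E.
B beat: A, C, D, E.
Both beat: C, E — 2.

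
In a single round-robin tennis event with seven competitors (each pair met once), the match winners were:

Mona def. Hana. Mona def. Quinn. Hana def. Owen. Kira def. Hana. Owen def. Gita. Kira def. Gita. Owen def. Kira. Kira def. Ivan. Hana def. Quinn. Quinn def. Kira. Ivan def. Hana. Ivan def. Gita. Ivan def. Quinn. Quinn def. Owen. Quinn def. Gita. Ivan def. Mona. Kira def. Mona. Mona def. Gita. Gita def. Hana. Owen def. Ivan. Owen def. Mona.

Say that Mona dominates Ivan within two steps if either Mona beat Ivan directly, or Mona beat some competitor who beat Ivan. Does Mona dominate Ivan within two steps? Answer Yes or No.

Mona did not beat Ivan directly.
Mona beat Hana, Quinn, Gita, but each of them lost to Ivan. No two-step path.

No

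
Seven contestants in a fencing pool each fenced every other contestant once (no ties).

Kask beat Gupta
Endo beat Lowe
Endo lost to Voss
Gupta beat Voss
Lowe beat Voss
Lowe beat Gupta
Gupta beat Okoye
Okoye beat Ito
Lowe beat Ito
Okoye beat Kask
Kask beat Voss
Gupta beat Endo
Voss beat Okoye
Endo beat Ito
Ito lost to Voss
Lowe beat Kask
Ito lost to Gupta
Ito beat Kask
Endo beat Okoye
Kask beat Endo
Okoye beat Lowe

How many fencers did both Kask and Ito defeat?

Kask beat: Endo, Voss, Gupta.
Ito beat: Kask.
No one was beaten by both.

0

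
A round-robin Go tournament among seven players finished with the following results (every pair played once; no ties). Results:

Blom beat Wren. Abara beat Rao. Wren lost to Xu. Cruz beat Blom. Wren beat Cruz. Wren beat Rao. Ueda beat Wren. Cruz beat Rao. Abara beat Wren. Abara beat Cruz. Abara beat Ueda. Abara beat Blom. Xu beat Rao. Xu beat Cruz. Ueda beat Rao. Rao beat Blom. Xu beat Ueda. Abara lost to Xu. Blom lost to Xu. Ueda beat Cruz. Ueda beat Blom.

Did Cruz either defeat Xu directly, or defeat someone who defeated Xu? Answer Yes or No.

No

Cruz did not beat Xu directly.
Cruz beat Rao, Blom, but each of them lost to Xu. No two-step path.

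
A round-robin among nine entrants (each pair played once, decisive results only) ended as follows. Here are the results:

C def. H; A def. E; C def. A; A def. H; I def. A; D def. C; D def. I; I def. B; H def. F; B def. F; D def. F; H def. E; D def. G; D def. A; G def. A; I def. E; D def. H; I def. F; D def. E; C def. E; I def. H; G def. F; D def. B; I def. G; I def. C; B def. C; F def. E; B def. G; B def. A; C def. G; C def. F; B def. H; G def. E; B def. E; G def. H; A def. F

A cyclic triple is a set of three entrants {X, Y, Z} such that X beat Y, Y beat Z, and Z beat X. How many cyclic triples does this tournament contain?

0

Win totals: A 3, B 6, C 5, D 8, E 0, F 1, G 4, H 2, I 7.
An entrant with w wins dominates both others in C(w,2) triples; summing gives 3 + 15 + 10 + 28 + 0 + 0 + 6 + 1 + 21 = 84 transitive triples.
Total triples C(9,3) = 84, so cyclic triples = 84 − 84 = 0.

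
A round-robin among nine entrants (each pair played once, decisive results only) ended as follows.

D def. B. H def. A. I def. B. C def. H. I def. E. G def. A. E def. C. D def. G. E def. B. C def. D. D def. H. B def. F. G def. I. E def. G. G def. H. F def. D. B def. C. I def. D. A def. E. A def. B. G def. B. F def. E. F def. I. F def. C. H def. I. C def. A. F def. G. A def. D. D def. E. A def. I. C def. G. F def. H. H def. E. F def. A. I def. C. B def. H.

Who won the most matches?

F

Win totals: A 4, B 3, C 4, D 4, E 3, F 7, G 4, H 3, I 4.
F leads with 7 wins (next highest: 4).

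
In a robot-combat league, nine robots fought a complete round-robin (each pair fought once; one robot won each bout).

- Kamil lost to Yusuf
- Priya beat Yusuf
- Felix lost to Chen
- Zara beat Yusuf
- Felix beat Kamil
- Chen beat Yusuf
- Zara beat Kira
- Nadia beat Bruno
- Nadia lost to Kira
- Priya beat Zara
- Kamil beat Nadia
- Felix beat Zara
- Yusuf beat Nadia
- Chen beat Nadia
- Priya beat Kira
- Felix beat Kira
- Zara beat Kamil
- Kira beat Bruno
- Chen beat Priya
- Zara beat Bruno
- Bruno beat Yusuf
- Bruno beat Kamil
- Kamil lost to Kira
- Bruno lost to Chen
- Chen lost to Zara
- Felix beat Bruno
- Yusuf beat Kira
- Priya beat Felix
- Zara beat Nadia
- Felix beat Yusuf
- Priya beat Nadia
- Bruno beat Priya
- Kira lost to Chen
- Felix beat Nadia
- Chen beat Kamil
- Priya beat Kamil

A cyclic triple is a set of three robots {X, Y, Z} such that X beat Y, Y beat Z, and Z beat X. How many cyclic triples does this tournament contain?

Win totals: Priya 6, Chen 7, Kira 3, Yusuf 3, Felix 6, Kamil 1, Zara 6, Bruno 3, Nadia 1.
A robot with w wins dominates both others in C(w,2) triples; summing gives 15 + 21 + 3 + 3 + 15 + 0 + 15 + 3 + 0 = 75 transitive triples.
Total triples C(9,3) = 84, so cyclic triples = 84 − 75 = 9.

9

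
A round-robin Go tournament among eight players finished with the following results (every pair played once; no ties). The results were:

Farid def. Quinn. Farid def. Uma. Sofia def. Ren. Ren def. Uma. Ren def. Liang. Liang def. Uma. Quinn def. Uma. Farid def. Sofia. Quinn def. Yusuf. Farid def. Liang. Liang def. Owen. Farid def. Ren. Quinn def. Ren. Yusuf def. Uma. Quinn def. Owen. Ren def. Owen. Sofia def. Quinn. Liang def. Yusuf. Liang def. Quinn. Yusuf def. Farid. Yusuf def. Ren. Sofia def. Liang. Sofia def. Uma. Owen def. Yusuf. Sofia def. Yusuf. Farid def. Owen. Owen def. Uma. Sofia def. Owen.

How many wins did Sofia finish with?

Sofia's results: beat Uma, Owen, Yusuf, Liang, Ren, Quinn; lost to Farid.
That is 6 wins.

6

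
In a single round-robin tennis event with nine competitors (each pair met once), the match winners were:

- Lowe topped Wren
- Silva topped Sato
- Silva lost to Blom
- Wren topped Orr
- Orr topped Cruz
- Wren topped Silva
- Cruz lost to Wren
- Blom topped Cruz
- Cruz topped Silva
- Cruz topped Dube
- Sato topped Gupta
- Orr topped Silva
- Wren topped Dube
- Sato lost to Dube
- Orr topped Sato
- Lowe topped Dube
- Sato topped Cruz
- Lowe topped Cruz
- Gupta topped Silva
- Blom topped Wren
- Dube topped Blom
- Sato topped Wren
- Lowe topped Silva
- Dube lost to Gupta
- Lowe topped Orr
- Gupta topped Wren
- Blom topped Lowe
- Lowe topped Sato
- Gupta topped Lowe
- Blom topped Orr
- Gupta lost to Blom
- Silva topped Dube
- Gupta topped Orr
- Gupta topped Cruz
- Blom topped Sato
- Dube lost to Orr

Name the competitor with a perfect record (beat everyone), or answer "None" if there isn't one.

Highest win total is Blom with 7 (out of 8 possible).
Blom lost to Dube, so no competitor went undefeated.

None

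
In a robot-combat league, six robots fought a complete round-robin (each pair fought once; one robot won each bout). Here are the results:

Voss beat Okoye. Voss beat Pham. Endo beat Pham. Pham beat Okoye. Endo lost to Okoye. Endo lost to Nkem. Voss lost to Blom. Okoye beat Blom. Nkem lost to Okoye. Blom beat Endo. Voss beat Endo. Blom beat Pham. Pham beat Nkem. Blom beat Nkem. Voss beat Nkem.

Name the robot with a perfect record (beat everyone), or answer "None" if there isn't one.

None

Highest win total is Voss with 4 (out of 5 possible).
Voss lost to Blom, so no robot went undefeated.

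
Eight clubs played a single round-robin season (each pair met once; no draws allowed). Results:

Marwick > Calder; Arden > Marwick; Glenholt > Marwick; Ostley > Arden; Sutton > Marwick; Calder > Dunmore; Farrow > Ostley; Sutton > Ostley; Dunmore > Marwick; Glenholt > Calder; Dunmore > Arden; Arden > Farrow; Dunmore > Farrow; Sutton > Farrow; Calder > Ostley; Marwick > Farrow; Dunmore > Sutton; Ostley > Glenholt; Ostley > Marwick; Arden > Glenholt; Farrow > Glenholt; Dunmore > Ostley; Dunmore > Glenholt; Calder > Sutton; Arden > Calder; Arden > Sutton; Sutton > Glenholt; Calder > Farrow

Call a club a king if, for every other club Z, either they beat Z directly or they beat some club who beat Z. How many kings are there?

3

Farrow cannot reach Sutton, Dunmore in two steps.
Marwick cannot reach Arden in two steps.
Sutton cannot reach Dunmore in two steps.
Dunmore reaches everyone (king).
Calder reaches everyone (king).
Arden reaches everyone (king).
Ostley cannot reach Dunmore in two steps.
Glenholt cannot reach Arden in two steps.
Kings: Dunmore, Calder, Arden — 3.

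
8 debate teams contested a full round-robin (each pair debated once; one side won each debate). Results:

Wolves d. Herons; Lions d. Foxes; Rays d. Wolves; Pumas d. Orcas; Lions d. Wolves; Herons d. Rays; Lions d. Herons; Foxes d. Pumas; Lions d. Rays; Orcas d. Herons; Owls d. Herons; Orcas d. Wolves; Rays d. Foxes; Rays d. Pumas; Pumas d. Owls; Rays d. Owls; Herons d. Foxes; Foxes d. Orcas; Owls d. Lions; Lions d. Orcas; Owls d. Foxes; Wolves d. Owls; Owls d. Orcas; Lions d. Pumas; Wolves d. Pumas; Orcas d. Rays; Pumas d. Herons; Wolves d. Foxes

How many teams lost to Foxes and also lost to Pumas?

1

Foxes beat: Orcas, Pumas.
Pumas beat: Herons, Orcas, Owls.
Both beat: Orcas — 1.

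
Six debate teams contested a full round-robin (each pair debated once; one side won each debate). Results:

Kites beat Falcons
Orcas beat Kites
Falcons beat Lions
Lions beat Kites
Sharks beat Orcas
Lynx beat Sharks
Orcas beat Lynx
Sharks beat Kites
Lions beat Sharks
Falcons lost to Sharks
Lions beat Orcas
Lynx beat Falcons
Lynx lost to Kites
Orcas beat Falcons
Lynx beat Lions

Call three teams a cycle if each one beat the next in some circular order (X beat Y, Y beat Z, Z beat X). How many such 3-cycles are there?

Win totals: Lynx 3, Orcas 3, Kites 2, Lions 3, Falcons 1, Sharks 3.
A team with w wins dominates both others in C(w,2) triples; summing gives 3 + 3 + 1 + 3 + 0 + 3 = 13 transitive triples.
Total triples C(6,3) = 20, so cyclic triples = 20 − 13 = 7.

7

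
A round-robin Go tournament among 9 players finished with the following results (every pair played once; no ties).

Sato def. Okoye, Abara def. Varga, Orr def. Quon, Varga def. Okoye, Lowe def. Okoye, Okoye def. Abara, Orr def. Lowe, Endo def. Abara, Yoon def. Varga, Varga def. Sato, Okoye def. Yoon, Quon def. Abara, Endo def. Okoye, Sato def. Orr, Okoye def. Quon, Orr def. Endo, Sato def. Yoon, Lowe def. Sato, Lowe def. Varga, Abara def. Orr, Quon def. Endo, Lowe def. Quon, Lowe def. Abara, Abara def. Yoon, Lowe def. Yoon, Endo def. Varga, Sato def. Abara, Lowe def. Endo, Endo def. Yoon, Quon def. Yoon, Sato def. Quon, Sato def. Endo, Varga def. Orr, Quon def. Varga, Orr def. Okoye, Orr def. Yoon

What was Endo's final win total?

4

Endo's results: beat Yoon, Abara, Okoye, Varga; lost to Sato, Lowe, Orr, Quon.
That is 4 wins.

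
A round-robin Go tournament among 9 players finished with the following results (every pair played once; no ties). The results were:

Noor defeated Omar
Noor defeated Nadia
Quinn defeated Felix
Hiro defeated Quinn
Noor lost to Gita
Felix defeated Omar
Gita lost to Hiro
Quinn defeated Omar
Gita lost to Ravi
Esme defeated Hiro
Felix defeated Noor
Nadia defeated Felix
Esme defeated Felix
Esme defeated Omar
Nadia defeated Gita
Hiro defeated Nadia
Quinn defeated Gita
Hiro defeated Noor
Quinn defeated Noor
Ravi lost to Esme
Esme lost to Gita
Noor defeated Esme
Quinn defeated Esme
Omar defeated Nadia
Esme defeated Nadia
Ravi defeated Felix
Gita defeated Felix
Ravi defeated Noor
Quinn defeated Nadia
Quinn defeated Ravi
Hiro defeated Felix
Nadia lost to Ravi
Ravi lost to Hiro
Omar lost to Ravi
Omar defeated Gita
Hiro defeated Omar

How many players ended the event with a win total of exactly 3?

2

Win totals: Hiro 7, Quinn 7, Felix 2, Esme 5, Noor 3, Nadia 2, Gita 3, Ravi 5, Omar 2.
Exactly 3: Noor, Gita — 2 players.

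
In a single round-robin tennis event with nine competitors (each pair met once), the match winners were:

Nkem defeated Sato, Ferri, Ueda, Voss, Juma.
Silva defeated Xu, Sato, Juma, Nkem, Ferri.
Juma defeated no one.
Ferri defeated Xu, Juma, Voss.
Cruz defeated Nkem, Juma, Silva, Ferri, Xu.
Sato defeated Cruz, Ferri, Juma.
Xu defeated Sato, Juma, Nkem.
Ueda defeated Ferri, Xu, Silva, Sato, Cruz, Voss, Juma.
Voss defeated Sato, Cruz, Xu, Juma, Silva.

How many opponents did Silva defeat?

5

Silva's results: beat Sato, Xu, Juma, Ferri, Nkem; lost to Cruz, Ueda, Voss.
That is 5 wins.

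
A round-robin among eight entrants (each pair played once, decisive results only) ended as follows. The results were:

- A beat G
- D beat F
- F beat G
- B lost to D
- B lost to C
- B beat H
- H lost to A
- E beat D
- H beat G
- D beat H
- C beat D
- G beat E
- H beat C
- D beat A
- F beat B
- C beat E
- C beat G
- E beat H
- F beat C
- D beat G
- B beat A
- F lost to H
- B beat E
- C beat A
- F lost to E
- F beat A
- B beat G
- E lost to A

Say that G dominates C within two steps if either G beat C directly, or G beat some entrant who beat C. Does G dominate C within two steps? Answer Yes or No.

No

G did not beat C directly.
G beat E, but each of them lost to C. No two-step path.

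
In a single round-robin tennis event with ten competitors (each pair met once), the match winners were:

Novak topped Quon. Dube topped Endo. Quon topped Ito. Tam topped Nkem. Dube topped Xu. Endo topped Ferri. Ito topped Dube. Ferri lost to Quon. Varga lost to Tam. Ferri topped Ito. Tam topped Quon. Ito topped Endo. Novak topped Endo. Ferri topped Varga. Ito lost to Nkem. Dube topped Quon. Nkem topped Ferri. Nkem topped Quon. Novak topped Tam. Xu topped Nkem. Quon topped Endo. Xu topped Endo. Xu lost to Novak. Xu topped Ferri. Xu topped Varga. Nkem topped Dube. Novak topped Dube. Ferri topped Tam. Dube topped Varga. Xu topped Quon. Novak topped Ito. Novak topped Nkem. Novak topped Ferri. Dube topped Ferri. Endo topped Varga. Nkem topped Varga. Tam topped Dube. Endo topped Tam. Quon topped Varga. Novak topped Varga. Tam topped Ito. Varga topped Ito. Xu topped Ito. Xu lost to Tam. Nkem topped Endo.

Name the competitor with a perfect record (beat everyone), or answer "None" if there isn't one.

Novak has 9 wins out of 9 opponents — a perfect record.

Novak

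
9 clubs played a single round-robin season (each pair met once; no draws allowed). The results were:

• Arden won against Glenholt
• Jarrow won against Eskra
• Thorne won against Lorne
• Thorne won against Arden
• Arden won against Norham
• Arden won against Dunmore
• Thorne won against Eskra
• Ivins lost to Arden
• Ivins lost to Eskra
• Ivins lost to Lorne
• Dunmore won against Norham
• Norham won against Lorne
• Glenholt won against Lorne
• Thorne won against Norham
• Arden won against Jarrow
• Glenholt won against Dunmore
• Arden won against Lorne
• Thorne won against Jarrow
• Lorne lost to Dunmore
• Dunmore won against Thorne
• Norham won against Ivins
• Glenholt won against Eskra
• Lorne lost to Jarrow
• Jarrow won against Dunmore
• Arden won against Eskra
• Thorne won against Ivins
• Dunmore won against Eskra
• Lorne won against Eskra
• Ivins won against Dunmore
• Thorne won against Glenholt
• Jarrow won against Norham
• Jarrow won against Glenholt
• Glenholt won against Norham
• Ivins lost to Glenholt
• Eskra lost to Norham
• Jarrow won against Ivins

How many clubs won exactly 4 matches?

Win totals: Glenholt 5, Eskra 1, Ivins 1, Norham 3, Dunmore 4, Lorne 2, Thorne 7, Arden 7, Jarrow 6.
Exactly 4: Dunmore — 1 club.

1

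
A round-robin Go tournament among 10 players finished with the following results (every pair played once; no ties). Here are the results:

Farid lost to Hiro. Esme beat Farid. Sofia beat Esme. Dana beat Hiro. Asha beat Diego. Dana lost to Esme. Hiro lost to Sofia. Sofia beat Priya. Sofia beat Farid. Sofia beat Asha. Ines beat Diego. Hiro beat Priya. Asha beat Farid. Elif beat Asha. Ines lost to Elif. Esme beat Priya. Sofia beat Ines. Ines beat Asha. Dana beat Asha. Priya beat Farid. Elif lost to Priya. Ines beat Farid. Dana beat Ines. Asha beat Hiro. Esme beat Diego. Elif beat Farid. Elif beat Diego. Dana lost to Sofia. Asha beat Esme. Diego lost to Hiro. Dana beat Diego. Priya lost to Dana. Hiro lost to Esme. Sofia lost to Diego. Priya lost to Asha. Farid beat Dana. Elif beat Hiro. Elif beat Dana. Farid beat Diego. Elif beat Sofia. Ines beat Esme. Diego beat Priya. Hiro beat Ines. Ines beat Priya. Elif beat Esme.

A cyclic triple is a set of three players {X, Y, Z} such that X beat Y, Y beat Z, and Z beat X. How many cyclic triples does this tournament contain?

Win totals: Asha 5, Elif 8, Sofia 7, Ines 5, Priya 2, Hiro 4, Farid 2, Esme 5, Dana 5, Diego 2.
A player with w wins dominates both others in C(w,2) triples; summing gives 10 + 28 + 21 + 10 + 1 + 6 + 1 + 10 + 10 + 1 = 98 transitive triples.
Total triples C(10,3) = 120, so cyclic triples = 120 − 98 = 22.

22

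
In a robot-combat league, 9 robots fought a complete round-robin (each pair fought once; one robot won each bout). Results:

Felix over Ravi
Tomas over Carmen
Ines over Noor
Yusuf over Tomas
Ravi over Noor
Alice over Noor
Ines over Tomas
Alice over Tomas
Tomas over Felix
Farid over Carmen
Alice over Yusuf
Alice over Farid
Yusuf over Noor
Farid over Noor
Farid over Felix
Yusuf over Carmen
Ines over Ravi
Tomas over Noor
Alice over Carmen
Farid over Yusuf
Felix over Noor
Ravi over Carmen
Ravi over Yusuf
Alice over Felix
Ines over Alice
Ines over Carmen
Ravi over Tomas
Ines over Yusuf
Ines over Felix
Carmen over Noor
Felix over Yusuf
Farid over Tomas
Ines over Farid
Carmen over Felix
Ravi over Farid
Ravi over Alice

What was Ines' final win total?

8

Ines' results: beat Felix, Ravi, Alice, Yusuf, Tomas, Noor, Farid, Carmen; lost to no one.
That is 8 wins.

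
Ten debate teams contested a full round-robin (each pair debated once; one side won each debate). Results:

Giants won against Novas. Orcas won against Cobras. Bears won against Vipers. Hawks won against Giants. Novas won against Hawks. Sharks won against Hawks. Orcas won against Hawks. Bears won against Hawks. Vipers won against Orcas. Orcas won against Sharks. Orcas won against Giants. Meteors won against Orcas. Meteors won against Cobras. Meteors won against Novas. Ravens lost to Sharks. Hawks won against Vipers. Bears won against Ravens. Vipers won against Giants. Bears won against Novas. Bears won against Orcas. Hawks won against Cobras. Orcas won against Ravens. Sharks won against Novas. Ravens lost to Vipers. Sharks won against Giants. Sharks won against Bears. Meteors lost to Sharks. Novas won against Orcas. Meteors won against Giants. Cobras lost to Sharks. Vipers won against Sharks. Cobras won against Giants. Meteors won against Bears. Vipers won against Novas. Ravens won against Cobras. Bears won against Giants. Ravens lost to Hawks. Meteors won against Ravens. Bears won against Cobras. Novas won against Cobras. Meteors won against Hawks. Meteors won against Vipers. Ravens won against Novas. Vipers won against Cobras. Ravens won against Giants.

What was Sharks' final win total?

Sharks' results: beat Giants, Cobras, Ravens, Bears, Novas, Hawks, Meteors; lost to Orcas, Vipers.
That is 7 wins.

7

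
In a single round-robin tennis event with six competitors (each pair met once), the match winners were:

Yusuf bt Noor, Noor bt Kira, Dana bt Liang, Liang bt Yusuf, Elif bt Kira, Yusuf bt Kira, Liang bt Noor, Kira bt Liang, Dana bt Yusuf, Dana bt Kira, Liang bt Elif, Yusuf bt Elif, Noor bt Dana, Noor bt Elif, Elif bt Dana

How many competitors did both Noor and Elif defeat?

Noor beat: Kira, Dana, Elif.
Elif beat: Kira, Dana.
Both beat: Kira, Dana — 2.

2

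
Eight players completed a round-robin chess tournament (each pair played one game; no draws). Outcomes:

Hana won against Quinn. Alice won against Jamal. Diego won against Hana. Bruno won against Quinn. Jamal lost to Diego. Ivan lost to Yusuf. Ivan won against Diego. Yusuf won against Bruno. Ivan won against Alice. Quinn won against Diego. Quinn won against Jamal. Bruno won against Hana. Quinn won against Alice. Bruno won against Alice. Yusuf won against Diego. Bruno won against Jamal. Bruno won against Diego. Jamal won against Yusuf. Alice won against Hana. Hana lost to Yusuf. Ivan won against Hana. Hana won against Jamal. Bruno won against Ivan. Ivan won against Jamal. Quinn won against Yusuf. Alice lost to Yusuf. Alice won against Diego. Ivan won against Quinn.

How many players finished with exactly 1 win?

Win totals: Bruno 6, Diego 2, Quinn 4, Jamal 1, Alice 3, Yusuf 5, Ivan 5, Hana 2.
Exactly 1: Jamal — 1 player.

1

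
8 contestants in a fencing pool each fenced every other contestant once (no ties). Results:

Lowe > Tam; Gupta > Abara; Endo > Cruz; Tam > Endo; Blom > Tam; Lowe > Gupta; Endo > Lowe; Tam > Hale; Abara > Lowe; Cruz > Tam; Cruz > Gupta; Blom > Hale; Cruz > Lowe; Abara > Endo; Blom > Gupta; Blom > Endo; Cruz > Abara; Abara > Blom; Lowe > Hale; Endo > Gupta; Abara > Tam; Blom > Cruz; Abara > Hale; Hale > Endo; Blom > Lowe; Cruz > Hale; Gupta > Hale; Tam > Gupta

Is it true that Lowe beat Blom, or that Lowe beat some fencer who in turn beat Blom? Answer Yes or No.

Lowe did not beat Blom directly.
Lowe beat Gupta, Tam, Hale, but each of them lost to Blom. No two-step path.

No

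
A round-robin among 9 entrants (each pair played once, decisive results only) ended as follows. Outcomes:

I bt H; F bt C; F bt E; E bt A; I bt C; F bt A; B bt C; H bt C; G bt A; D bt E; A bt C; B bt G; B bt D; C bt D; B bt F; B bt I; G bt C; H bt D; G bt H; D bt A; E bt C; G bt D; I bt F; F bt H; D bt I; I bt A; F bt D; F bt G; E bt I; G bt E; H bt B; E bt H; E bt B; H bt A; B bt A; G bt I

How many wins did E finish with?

E's results: beat A, B, C, H, I; lost to D, F, G.
That is 5 wins.

5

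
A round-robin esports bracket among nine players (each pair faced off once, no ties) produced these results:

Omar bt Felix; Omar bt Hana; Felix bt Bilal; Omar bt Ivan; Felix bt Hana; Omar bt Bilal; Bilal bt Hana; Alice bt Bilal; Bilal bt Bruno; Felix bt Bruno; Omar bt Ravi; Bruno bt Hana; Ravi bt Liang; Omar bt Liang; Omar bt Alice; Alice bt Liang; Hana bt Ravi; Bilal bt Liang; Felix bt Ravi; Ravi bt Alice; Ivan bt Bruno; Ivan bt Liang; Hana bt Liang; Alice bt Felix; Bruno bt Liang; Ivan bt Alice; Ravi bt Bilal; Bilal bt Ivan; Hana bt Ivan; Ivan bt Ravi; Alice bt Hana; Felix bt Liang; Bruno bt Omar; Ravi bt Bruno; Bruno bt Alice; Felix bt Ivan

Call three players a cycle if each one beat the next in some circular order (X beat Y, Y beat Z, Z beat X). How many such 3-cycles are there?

Win totals: Bilal 4, Felix 6, Ravi 4, Liang 0, Omar 7, Ivan 4, Hana 3, Bruno 4, Alice 4.
A player with w wins dominates both others in C(w,2) triples; summing gives 6 + 15 + 6 + 0 + 21 + 6 + 3 + 6 + 6 = 69 transitive triples.
Total triples C(9,3) = 84, so cyclic triples = 84 − 69 = 15.

15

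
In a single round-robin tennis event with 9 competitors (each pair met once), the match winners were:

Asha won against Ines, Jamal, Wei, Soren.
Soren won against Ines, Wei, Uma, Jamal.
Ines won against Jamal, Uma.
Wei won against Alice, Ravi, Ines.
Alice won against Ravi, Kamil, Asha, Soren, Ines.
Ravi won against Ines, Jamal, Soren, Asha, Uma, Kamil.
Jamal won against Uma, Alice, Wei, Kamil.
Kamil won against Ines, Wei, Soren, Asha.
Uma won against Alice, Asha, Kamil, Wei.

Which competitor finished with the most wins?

Ravi

Win totals: Ravi 6, Kamil 4, Uma 4, Jamal 4, Ines 2, Wei 3, Asha 4, Soren 4, Alice 5.
Ravi leads with 6 wins (next highest: 5).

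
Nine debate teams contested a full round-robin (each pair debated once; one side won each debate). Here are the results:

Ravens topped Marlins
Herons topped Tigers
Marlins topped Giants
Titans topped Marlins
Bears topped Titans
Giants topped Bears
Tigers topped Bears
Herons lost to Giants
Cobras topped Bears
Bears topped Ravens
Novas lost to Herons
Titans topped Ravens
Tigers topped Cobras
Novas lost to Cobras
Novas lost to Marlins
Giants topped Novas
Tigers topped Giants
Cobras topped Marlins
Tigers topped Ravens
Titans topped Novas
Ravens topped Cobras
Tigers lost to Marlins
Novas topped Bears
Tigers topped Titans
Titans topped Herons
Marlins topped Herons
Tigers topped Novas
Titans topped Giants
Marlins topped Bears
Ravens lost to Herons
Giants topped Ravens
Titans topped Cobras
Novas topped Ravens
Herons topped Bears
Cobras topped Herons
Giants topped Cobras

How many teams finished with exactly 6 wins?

Win totals: Herons 4, Novas 2, Bears 2, Cobras 4, Giants 5, Ravens 2, Tigers 6, Marlins 5, Titans 6.
Exactly 6: Tigers, Titans — 2 teams.

2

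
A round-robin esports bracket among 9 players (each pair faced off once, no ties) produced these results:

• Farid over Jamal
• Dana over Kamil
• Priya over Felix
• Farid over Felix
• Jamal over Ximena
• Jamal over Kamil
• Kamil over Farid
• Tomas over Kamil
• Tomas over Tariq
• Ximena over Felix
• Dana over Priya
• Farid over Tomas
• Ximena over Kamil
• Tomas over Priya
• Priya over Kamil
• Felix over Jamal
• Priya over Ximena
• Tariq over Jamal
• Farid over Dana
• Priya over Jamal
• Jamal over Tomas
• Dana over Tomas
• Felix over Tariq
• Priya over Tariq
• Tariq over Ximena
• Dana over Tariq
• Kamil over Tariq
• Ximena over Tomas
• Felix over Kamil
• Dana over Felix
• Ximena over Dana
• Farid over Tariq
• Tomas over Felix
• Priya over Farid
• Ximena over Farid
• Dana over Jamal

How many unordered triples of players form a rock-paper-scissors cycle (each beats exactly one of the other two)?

20

Win totals: Ximena 5, Jamal 3, Kamil 2, Priya 6, Tomas 4, Felix 3, Dana 6, Tariq 2, Farid 5.
A player with w wins dominates both others in C(w,2) triples; summing gives 10 + 3 + 1 + 15 + 6 + 3 + 15 + 1 + 10 = 64 transitive triples.
Total triples C(9,3) = 84, so cyclic triples = 84 − 64 = 20.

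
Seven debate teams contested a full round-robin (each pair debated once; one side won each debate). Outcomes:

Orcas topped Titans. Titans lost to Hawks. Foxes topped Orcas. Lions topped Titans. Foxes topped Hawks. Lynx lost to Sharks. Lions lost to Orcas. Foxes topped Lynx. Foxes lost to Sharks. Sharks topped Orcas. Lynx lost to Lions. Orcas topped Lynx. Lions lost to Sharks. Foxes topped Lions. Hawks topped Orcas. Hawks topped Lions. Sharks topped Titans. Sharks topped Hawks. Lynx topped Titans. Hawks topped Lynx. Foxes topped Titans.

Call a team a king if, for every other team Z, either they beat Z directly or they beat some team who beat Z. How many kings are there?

Orcas cannot reach Hawks, Foxes, Sharks in two steps.
Hawks cannot reach Foxes, Sharks in two steps.
Foxes cannot reach Sharks in two steps.
Sharks reaches everyone (king).
Titans cannot reach Orcas, Hawks, Foxes, Sharks, Lynx, Lions in two steps.
Lynx cannot reach Orcas, Hawks, Foxes, Sharks, Lions in two steps.
Lions cannot reach Orcas, Hawks, Foxes, Sharks in two steps.
Kings: Sharks — 1.

1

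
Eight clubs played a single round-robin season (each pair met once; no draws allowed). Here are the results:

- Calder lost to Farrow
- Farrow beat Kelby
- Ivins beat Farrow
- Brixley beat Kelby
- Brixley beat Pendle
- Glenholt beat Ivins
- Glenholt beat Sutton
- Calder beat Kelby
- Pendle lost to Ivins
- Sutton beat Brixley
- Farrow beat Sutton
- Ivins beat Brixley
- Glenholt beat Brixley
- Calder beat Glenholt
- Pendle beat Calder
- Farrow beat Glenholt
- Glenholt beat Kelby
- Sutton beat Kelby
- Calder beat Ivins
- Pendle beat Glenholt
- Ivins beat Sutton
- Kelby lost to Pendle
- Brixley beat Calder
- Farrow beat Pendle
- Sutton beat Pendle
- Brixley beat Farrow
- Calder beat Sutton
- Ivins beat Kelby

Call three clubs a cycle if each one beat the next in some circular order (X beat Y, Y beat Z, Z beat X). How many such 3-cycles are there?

12

Win totals: Sutton 3, Ivins 5, Kelby 0, Brixley 4, Glenholt 4, Farrow 5, Calder 4, Pendle 3.
A club with w wins dominates both others in C(w,2) triples; summing gives 3 + 10 + 0 + 6 + 6 + 10 + 6 + 3 = 44 transitive triples.
Total triples C(8,3) = 56, so cyclic triples = 56 − 44 = 12.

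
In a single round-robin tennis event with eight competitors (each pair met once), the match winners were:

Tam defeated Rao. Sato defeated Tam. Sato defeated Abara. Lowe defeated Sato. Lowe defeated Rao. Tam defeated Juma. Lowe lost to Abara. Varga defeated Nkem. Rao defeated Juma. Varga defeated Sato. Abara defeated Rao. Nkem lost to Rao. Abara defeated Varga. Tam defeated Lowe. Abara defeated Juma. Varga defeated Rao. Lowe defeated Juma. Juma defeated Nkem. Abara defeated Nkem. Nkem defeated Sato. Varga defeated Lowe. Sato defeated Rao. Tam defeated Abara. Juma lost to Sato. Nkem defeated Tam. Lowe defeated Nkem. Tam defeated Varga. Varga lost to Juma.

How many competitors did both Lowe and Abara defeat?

Lowe beat: Nkem, Juma, Rao, Sato.
Abara beat: Nkem, Juma, Rao, Varga, Lowe.
Both beat: Nkem, Juma, Rao — 3.

3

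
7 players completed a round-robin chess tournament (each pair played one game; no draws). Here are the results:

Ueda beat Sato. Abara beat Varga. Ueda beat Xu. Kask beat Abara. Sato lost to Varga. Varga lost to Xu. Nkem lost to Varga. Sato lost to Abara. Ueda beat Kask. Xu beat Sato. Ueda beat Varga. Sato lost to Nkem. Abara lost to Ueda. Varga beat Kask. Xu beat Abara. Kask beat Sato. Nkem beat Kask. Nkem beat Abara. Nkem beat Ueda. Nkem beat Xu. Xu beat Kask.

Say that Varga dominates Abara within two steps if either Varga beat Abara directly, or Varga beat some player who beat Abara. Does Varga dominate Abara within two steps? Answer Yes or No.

Yes

Varga did not beat Abara directly.
Varga beat Sato, Nkem, Kask. Of those, Nkem beat Abara.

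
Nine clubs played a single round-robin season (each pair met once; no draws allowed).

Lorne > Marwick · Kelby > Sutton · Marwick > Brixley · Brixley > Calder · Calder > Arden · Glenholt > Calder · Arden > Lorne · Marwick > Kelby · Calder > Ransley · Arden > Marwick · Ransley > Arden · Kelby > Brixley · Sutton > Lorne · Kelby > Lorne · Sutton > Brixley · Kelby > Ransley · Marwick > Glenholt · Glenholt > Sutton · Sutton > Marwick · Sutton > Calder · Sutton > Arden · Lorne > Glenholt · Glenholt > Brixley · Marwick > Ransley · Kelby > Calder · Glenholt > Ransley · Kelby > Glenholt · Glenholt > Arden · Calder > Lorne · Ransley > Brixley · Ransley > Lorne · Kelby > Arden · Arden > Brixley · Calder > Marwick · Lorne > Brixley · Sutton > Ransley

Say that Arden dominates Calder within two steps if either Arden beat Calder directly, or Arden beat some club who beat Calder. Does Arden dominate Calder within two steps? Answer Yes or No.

Arden did not beat Calder directly.
Arden beat Lorne, Marwick, Brixley. Of those, Brixley beat Calder.

Yes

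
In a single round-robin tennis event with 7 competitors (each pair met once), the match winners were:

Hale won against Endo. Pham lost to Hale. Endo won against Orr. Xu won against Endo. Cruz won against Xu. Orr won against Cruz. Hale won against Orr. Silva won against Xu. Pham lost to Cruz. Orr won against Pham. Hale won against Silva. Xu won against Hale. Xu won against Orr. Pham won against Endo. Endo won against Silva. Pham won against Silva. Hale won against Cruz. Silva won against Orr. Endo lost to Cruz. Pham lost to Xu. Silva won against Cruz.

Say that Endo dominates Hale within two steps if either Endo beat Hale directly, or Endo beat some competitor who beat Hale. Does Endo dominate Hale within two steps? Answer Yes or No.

No

Endo did not beat Hale directly.
Endo beat Orr, Silva, but each of them lost to Hale. No two-step path.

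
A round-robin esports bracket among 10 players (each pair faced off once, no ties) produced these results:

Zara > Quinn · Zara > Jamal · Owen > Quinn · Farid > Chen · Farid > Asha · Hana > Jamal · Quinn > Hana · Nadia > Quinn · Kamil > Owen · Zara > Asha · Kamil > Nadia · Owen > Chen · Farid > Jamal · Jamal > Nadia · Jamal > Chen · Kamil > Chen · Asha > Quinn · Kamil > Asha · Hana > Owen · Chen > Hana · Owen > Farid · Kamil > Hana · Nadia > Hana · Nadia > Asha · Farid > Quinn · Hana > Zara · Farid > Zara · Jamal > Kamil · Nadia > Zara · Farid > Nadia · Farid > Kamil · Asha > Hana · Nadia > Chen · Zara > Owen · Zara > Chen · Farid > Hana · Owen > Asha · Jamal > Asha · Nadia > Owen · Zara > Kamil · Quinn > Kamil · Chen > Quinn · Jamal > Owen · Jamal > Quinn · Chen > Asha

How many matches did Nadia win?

Nadia's results: beat Owen, Chen, Asha, Quinn, Hana, Zara; lost to Kamil, Farid, Jamal.
That is 6 wins.

6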